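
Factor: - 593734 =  - 2^1*283^1 *1049^1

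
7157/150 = 7157/150 = 47.71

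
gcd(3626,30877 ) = 7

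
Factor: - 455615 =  - 5^1* 293^1*311^1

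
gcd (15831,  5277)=5277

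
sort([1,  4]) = [ 1, 4]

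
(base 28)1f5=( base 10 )1209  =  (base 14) 625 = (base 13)720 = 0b10010111001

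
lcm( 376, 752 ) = 752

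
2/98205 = 2/98205 = 0.00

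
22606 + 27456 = 50062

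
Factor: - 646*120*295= - 22868400 = - 2^4*3^1*5^2*17^1*19^1*59^1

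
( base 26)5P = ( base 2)10011011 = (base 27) 5K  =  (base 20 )7f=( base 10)155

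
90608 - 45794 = 44814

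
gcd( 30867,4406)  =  1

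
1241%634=607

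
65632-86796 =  -21164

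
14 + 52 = 66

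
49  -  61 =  - 12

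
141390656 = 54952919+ 86437737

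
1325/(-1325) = -1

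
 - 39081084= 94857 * ( - 412) 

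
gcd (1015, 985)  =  5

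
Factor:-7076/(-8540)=29/35 = 5^( - 1)*7^(  -  1) * 29^1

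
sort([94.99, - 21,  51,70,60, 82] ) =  [-21,  51,60,70,82,94.99 ]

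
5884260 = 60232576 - 54348316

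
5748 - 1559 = 4189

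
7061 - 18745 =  - 11684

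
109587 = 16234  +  93353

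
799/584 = 1+215/584 = 1.37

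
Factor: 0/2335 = 0 = 0^1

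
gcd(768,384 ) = 384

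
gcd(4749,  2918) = 1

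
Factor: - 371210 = -2^1*5^1*7^1*5303^1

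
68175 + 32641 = 100816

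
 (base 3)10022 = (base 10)89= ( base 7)155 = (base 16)59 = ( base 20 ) 49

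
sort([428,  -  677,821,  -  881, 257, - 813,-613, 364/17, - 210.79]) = [ -881, - 813, - 677  , - 613, - 210.79, 364/17 , 257, 428,821]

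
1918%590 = 148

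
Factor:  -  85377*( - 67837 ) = 3^1*7^1*11^1 * 149^1 * 191^1 * 881^1 =5791719549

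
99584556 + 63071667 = 162656223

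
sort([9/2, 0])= [ 0, 9/2]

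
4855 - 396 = 4459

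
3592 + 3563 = 7155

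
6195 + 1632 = 7827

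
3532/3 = 3532/3  =  1177.33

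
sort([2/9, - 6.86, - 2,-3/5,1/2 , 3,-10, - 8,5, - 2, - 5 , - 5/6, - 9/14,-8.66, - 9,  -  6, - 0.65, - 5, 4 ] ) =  [ - 10 , - 9, - 8.66, - 8, - 6.86,-6, - 5,-5, - 2, - 2, -5/6, - 0.65, - 9/14, -3/5,2/9,1/2,3, 4,5] 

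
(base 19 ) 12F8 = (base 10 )7874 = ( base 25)ceo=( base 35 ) 6EY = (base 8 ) 17302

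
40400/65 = 8080/13 =621.54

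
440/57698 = 220/28849 = 0.01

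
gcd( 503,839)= 1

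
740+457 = 1197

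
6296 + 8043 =14339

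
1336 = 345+991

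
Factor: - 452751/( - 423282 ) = 169/158 =2^( - 1)*13^2*79^(-1)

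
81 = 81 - 0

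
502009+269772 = 771781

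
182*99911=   18183802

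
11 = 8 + 3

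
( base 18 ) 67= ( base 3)11021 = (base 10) 115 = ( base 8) 163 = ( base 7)223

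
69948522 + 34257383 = 104205905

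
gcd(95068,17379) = 1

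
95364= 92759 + 2605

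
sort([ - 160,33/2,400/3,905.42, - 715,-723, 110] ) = [  -  723, - 715, - 160 , 33/2,110, 400/3, 905.42]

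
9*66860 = 601740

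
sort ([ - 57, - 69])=[ - 69,  -  57] 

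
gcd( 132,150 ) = 6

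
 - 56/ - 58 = 28/29 = 0.97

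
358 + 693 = 1051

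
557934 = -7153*(-78)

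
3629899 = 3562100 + 67799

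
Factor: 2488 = 2^3*311^1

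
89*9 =801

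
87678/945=9742/105 = 92.78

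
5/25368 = 5/25368 = 0.00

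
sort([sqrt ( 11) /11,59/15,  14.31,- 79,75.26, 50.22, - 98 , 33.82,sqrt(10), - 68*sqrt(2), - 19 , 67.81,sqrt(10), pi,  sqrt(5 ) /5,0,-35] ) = [ - 98,-68 *sqrt( 2), - 79, - 35, - 19,0,sqrt( 11) /11, sqrt( 5) /5, pi, sqrt(10 ) , sqrt(10),59/15,14.31, 33.82,50.22,67.81,75.26]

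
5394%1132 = 866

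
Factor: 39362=2^1 * 19681^1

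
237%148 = 89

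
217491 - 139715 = 77776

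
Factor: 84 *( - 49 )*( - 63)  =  259308  =  2^2*3^3 * 7^4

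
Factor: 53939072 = 2^7*11^1 * 29^1*1321^1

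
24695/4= 6173+3/4 = 6173.75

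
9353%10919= 9353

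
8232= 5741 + 2491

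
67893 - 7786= 60107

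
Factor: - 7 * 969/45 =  - 3^( - 1 ) * 5^( - 1 )*7^1*17^1*19^1 = -2261/15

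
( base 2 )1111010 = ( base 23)57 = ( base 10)122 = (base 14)8a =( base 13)95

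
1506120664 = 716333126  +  789787538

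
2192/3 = 2192/3  =  730.67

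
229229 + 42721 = 271950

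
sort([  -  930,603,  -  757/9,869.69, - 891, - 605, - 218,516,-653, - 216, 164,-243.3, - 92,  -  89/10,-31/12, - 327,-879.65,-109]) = [-930,-891,-879.65,  -  653,-605,- 327,-243.3,  -  218,-216, - 109, - 92,-757/9,-89/10, - 31/12, 164,  516, 603 , 869.69 ]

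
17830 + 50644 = 68474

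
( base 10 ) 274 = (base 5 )2044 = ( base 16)112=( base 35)7T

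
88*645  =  56760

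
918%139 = 84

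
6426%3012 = 402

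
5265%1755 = 0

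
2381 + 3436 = 5817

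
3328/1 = 3328 = 3328.00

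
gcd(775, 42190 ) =5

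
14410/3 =4803 + 1/3 = 4803.33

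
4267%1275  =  442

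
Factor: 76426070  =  2^1 *5^1*7^1*193^1 *5657^1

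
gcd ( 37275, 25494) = 21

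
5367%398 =193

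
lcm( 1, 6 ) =6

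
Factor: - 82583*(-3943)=269^1*307^1*3943^1 = 325624769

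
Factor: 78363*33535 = 3^2 * 5^1*19^1*353^1*8707^1 = 2627903205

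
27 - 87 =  - 60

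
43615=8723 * 5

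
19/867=19/867 = 0.02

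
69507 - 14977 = 54530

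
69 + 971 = 1040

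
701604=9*77956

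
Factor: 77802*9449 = 2^1*3^1*11^1*859^1*12967^1 = 735151098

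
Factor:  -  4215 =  - 3^1* 5^1*281^1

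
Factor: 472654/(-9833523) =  - 2^1*3^ ( - 1) * 7^2*13^1*29^(- 1 )*53^1 * 67^( - 1)*241^( - 1) = - 67522/1404789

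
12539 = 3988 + 8551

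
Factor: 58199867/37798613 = 11^1 * 23^1*113^(  -  1 ) * 167^(-1 )*461^1 * 499^1 * 2003^ ( - 1)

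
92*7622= 701224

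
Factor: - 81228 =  - 2^2 * 3^1* 7^1*967^1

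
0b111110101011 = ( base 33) 3mi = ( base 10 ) 4011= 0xFAB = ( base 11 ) 3017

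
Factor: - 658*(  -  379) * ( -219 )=-54614658  =  -2^1*3^1*7^1*47^1*73^1*379^1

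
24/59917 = 24/59917 = 0.00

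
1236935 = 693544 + 543391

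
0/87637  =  0 = 0.00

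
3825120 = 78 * 49040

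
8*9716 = 77728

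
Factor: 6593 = 19^1*347^1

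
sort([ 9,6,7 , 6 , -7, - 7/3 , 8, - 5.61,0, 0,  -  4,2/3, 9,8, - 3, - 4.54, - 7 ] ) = [ - 7, - 7, - 5.61,- 4.54, - 4, - 3 , - 7/3,0,0, 2/3,  6,6,7 , 8, 8,  9, 9]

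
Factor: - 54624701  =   - 23^1*1423^1*1669^1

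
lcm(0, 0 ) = 0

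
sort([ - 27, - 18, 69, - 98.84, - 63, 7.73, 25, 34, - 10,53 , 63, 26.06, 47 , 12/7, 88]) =[ - 98.84, - 63, - 27, - 18, - 10 , 12/7,7.73, 25,  26.06,34,47,53,63,69, 88]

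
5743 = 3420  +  2323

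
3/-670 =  - 3/670  =  -0.00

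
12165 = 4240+7925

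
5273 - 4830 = 443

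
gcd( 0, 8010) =8010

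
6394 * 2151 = 13753494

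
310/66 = 4 + 23/33 = 4.70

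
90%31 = 28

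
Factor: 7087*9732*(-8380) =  - 2^4*3^1*5^1*19^1*373^1*419^1 * 811^1 = - 577974331920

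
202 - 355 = - 153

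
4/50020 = 1/12505 = 0.00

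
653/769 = 653/769 = 0.85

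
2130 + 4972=7102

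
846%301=244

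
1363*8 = 10904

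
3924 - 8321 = - 4397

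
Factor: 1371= 3^1*457^1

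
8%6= 2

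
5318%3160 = 2158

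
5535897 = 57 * 97121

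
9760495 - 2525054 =7235441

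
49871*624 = 31119504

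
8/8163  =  8/8163=0.00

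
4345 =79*55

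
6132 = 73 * 84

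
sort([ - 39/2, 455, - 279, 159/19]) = [-279, - 39/2 , 159/19,455]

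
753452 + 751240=1504692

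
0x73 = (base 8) 163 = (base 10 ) 115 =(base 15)7A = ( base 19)61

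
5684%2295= 1094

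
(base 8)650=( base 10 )424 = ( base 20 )114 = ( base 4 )12220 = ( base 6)1544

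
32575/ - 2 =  - 16288 + 1/2 = - 16287.50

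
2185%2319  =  2185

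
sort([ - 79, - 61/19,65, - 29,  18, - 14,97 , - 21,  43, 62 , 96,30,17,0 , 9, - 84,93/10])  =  [ - 84 , - 79, - 29,- 21, - 14 ,- 61/19, 0,9, 93/10,17, 18,30,43, 62, 65, 96,97]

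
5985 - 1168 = 4817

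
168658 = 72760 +95898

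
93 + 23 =116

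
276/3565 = 12/155=0.08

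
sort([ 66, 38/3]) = [38/3,  66 ] 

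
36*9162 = 329832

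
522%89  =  77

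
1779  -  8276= -6497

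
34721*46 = 1597166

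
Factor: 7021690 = 2^1* 5^1*13^1*54013^1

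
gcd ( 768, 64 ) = 64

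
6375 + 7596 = 13971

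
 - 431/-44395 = 431/44395  =  0.01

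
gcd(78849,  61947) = 9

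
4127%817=42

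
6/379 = 6/379 = 0.02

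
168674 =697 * 242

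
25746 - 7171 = 18575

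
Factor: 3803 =3803^1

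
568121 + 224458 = 792579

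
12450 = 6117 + 6333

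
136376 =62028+74348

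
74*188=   13912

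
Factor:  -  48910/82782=- 3^ ( - 4)*5^1*7^(- 1 ) * 67^1  =  - 335/567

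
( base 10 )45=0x2d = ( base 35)1A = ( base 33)1C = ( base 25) 1k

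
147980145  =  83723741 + 64256404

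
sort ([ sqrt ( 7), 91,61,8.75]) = [sqrt( 7), 8.75,  61,91]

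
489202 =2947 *166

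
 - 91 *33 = -3003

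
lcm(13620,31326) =313260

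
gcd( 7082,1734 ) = 2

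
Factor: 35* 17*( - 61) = -5^1*7^1*17^1*61^1 = -36295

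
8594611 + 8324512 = 16919123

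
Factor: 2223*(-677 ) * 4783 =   -  7198276293 = - 3^2* 13^1*19^1*677^1* 4783^1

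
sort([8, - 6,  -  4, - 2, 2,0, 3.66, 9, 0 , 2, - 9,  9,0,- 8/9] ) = [ - 9 , - 6, - 4, - 2,  -  8/9 , 0,0,0,2, 2, 3.66 , 8,  9, 9 ]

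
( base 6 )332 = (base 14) 92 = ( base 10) 128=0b10000000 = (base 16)80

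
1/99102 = 1/99102 = 0.00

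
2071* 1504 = 3114784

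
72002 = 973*74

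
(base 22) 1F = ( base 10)37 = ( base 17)23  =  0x25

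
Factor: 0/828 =0^1 = 0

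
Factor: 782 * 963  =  2^1*3^2*17^1*23^1 *107^1 = 753066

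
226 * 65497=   14802322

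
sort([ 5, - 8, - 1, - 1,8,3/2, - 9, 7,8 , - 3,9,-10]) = [ - 10, - 9, - 8, - 3, - 1,  -  1, 3/2,5,7,8,8,9]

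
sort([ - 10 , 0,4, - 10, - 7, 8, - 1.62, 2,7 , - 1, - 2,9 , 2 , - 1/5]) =[ - 10, - 10, - 7 , - 2 , - 1.62, - 1, - 1/5,0,2 , 2 , 4 , 7 , 8 , 9 ]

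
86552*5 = 432760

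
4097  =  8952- 4855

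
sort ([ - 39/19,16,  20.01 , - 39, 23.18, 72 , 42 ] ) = [-39,-39/19,16,  20.01 , 23.18, 42,72] 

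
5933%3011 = 2922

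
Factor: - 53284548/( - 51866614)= 2^1 *3^1*4440379^1 * 25933307^(-1) = 26642274/25933307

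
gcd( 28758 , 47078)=2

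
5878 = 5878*1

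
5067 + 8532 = 13599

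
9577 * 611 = 5851547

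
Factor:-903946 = - 2^1*23^1*43^1*457^1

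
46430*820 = 38072600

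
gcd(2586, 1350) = 6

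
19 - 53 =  - 34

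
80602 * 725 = 58436450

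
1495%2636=1495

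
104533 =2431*43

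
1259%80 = 59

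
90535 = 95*953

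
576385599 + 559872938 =1136258537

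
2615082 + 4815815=7430897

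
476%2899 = 476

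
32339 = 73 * 443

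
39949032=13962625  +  25986407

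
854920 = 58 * 14740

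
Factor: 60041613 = 3^1 * 1049^1*19079^1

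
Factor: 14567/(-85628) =-2^( - 2)*7^1*2081^1*21407^ (-1 )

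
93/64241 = 93/64241= 0.00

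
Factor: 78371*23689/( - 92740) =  - 1856530619/92740 = -2^( - 2 )*5^( - 1) * 109^1  *719^1 *4637^( - 1 ) * 23689^1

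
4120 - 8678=-4558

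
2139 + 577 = 2716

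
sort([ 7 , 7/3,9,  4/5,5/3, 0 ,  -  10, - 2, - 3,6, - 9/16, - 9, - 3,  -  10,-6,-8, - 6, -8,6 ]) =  [-10,- 10, - 9,-8,-8, - 6 ,-6 , - 3,- 3,  -  2,-9/16, 0,4/5,5/3,7/3,  6 , 6, 7,9 ] 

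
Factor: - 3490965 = -3^3* 5^1 * 19^1*1361^1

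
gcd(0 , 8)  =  8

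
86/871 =86/871 = 0.10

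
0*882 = 0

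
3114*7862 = 24482268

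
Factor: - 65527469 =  - 7^1*17^1*550651^1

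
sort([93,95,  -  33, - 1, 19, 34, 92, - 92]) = [ - 92,-33, - 1,19, 34,  92, 93, 95]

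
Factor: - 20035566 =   -  2^1*3^3*371029^1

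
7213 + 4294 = 11507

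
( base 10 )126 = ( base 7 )240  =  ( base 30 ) 46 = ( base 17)77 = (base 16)7E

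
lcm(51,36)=612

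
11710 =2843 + 8867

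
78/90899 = 78/90899 = 0.00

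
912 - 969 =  - 57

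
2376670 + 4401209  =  6777879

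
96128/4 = 24032 = 24032.00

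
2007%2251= 2007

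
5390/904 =2695/452 = 5.96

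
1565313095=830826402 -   -  734486693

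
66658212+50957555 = 117615767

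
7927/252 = 7927/252  =  31.46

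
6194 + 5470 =11664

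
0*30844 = 0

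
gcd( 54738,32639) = 1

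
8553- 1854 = 6699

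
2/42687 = 2/42687 = 0.00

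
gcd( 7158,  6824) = 2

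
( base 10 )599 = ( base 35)h4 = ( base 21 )17B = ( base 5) 4344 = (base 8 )1127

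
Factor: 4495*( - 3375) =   -  15170625 = -3^3*5^4*29^1 * 31^1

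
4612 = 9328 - 4716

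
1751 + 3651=5402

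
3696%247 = 238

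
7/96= 7/96 = 0.07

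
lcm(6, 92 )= 276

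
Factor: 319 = 11^1*29^1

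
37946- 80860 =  - 42914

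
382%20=2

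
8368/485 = 17 + 123/485=17.25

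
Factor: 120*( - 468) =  - 2^5*3^3*5^1*13^1 = - 56160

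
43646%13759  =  2369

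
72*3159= 227448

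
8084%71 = 61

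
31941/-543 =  - 10647/181=-58.82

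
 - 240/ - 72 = 3 + 1/3= 3.33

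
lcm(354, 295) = 1770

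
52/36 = 13/9 = 1.44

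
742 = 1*742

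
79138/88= 899+13/44 = 899.30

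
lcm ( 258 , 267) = 22962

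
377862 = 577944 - 200082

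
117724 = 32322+85402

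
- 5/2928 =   -  5/2928 = -0.00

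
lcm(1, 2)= 2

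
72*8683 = 625176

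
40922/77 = 531 + 5/11 =531.45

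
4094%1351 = 41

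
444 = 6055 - 5611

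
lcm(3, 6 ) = 6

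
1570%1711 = 1570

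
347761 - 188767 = 158994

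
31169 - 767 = 30402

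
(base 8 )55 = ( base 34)1B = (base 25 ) 1k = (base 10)45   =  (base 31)1e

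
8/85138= 4/42569= 0.00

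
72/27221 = 72/27221 = 0.00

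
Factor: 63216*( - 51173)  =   - 2^4 *3^2 * 73^1*439^1*701^1 = -3234952368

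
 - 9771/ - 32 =9771/32 = 305.34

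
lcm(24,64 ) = 192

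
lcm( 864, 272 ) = 14688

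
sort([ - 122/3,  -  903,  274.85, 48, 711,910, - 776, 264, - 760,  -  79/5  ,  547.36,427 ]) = [ - 903, - 776, - 760, - 122/3, - 79/5, 48, 264 , 274.85,427,547.36,  711 , 910]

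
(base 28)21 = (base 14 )41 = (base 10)57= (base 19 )30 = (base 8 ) 71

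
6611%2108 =287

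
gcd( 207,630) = 9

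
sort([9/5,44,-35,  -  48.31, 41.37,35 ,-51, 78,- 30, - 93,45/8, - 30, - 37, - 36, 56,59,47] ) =[-93, - 51, - 48.31 , - 37,  -  36, -35, - 30,  -  30, 9/5, 45/8,35, 41.37, 44,47, 56,59, 78] 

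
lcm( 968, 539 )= 47432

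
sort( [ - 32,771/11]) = [- 32, 771/11 ] 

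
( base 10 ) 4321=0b1000011100001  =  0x10e1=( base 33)3VV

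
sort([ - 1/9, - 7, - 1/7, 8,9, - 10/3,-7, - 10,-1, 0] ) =[ - 10 ,  -  7, - 7, - 10/3,-1, - 1/7,- 1/9 , 0,8, 9] 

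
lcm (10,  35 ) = 70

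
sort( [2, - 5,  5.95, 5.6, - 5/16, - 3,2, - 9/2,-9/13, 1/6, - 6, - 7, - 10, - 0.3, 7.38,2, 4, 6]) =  [ - 10,-7, - 6, - 5,  -  9/2, - 3, - 9/13, - 5/16, - 0.3, 1/6, 2, 2,2, 4, 5.6, 5.95, 6, 7.38 ]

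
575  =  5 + 570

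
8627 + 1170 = 9797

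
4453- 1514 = 2939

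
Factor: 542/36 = 271/18 = 2^( - 1)*3^( - 2)*271^1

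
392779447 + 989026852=1381806299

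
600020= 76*7895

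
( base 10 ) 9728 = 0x2600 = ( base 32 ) 9g0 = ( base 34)8E4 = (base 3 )111100022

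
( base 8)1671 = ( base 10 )953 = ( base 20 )27d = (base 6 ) 4225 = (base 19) 2C3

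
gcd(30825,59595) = 2055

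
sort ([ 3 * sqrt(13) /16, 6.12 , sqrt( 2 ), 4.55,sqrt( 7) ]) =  [3*sqrt( 13)/16,sqrt( 2),  sqrt(7 ),4.55, 6.12 ] 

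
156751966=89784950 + 66967016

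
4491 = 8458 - 3967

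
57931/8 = 57931/8 = 7241.38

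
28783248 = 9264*3107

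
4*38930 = 155720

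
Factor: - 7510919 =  - 13^1* 83^1*6961^1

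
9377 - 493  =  8884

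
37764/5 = 37764/5 = 7552.80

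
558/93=6= 6.00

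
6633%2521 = 1591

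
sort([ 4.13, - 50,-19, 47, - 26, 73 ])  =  [-50,-26,-19, 4.13,47, 73 ] 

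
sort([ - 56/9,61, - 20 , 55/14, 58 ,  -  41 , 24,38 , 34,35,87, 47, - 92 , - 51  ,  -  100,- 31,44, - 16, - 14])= [ - 100, - 92, -51, - 41, - 31,-20, - 16, - 14,  -  56/9,55/14, 24,34, 35 , 38,44, 47,58,61,87]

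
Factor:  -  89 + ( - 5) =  - 94= -2^1*47^1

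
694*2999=2081306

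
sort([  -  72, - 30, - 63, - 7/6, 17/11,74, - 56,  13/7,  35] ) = [ - 72,-63, - 56, - 30, - 7/6, 17/11, 13/7, 35 , 74] 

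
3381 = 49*69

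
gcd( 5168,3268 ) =76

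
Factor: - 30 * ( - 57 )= 1710= 2^1*3^2* 5^1 * 19^1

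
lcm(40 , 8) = 40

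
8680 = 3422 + 5258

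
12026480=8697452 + 3329028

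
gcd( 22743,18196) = 1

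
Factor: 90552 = 2^3*3^1*7^3*11^1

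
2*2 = 4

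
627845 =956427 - 328582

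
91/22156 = 91/22156=0.00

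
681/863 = 681/863 =0.79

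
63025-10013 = 53012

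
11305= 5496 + 5809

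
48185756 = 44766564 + 3419192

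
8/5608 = 1/701 = 0.00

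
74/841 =74/841 = 0.09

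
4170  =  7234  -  3064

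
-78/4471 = -1+4393/4471 = - 0.02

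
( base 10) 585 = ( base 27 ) li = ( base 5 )4320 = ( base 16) 249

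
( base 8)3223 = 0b11010010011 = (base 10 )1683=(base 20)443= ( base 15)773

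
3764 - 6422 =-2658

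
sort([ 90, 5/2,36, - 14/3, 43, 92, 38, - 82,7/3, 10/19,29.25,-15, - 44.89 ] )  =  [- 82, - 44.89, - 15 , - 14/3, 10/19,7/3, 5/2,29.25, 36, 38,43,90, 92] 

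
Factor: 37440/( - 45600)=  - 78/95 = - 2^1*3^1*5^(  -  1) * 13^1*19^ ( - 1 )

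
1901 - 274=1627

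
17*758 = 12886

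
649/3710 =649/3710 = 0.17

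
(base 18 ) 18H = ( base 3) 122222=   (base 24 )K5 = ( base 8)745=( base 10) 485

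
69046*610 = 42118060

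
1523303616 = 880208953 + 643094663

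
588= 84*7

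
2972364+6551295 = 9523659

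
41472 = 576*72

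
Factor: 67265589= 3^1*22421863^1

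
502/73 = 502/73 = 6.88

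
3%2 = 1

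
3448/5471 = 3448/5471 = 0.63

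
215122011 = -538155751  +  753277762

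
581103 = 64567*9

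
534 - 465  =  69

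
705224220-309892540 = 395331680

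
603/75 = 201/25 = 8.04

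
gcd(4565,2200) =55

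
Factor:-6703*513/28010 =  - 3438639/28010 = - 2^(-1) * 3^3*5^( - 1 )*19^1*2801^( - 1)* 6703^1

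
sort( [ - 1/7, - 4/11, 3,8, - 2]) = [ - 2, - 4/11, - 1/7, 3, 8] 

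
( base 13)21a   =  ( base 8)551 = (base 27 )da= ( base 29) CD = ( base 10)361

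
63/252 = 1/4 = 0.25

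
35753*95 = 3396535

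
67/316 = 67/316 = 0.21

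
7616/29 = 7616/29 = 262.62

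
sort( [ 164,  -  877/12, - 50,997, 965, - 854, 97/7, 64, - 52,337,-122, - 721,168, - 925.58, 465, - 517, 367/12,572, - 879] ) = [ - 925.58, - 879,-854, - 721  , - 517, - 122, - 877/12, - 52, - 50,  97/7, 367/12,64, 164, 168, 337, 465, 572,965, 997 ] 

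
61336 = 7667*8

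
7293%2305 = 378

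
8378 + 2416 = 10794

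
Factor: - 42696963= - 3^4*527123^1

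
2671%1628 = 1043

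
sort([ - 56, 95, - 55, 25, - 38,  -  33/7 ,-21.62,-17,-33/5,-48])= [-56,-55, - 48 ,- 38, - 21.62, -17,-33/5, - 33/7,25,95 ] 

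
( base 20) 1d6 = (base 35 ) j1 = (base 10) 666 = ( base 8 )1232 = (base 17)253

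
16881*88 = 1485528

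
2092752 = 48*43599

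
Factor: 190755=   3^5*5^1  *157^1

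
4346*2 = 8692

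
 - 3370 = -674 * 5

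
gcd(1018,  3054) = 1018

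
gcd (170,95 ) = 5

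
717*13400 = 9607800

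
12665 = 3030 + 9635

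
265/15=53/3  =  17.67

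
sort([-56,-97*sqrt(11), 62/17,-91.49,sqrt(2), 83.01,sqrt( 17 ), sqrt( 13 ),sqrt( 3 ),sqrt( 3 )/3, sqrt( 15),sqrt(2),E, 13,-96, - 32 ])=[  -  97 * sqrt( 11 ), - 96, - 91.49,-56, - 32,  sqrt( 3)/3 , sqrt( 2 ),  sqrt( 2 ),sqrt( 3) , E,sqrt( 13),62/17, sqrt ( 15 ), sqrt( 17),  13, 83.01]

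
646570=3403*190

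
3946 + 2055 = 6001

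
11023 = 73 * 151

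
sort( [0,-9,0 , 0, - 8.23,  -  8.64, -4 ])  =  [-9, - 8.64, - 8.23,  -  4,0,0, 0 ] 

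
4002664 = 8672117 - 4669453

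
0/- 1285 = 0/1 = -0.00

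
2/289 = 2/289 = 0.01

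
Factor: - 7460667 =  - 3^4*92107^1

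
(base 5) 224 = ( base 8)100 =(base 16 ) 40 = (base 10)64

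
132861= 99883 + 32978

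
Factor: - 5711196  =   - 2^2*3^1*475933^1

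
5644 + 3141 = 8785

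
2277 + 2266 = 4543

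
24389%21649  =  2740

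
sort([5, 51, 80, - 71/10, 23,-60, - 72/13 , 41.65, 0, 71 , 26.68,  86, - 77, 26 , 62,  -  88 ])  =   [ - 88, - 77,-60,-71/10,-72/13,0, 5, 23,26,  26.68, 41.65,51, 62,71, 80 , 86]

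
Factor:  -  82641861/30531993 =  - 27547287/10177331 = - 3^1*19^ ( - 1 ) * 31^ (-1)*37^(  -  1 ) *467^(-1 )*1889^1*4861^1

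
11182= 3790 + 7392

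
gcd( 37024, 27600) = 16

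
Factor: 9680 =2^4*5^1 * 11^2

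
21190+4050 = 25240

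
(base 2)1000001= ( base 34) 1v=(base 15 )45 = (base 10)65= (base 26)2d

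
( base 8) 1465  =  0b1100110101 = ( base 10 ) 821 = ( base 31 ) QF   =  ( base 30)rb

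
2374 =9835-7461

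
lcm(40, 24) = 120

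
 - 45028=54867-99895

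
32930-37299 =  - 4369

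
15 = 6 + 9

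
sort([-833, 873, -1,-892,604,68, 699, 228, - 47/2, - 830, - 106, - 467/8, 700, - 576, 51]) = [ -892, - 833,-830, - 576, - 106 ,-467/8,  -  47/2  , - 1, 51, 68, 228, 604, 699, 700, 873] 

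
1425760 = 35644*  40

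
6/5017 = 6/5017 = 0.00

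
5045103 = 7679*657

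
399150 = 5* 79830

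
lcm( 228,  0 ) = 0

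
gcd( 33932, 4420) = 68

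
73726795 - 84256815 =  - 10530020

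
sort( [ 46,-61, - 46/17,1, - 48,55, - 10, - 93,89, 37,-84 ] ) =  [ - 93,  -  84, - 61, - 48,  -  10, - 46/17,1,37, 46,55, 89 ]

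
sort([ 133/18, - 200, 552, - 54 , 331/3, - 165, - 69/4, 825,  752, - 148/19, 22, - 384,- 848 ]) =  [ - 848, - 384, - 200, - 165,-54, - 69/4, - 148/19,133/18, 22, 331/3, 552, 752, 825] 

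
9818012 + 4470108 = 14288120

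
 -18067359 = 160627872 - 178695231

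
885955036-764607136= 121347900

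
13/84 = 13/84 = 0.15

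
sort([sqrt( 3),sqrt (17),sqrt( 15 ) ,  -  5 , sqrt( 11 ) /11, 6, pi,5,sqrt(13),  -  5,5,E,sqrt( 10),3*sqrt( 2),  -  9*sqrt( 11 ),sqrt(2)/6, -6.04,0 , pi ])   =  [ - 9*sqrt(11),  -  6.04 , - 5,-5, 0, sqrt ( 2 )/6,sqrt(11 )/11, sqrt( 3 ),E,pi,pi, sqrt( 10),sqrt( 13) , sqrt(  15),sqrt( 17),3*sqrt(2),5,5 , 6 ]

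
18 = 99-81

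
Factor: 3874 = 2^1*13^1*149^1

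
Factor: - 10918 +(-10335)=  - 21253= -53^1*401^1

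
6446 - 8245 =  - 1799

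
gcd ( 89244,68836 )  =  4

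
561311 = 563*997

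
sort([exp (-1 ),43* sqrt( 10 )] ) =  [exp ( - 1 ),43*sqrt(10) ]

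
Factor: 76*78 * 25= 148200= 2^3*3^1*5^2*13^1*19^1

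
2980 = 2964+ 16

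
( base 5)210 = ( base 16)37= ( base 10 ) 55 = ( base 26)23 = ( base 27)21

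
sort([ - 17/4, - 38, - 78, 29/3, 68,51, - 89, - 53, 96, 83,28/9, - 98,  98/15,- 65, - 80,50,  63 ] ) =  [-98, - 89,-80,-78,  -  65,-53, - 38,-17/4,28/9, 98/15, 29/3, 50 , 51, 63,68,83, 96]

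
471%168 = 135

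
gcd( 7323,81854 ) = 1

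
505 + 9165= 9670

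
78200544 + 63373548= 141574092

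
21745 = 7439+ 14306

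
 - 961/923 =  - 2 + 885/923= - 1.04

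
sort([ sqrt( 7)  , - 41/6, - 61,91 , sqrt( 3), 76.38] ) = [ - 61, - 41/6,sqrt( 3), sqrt( 7),76.38,91 ] 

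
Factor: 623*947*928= 2^5*7^1*29^1* 89^1*947^1= 547502368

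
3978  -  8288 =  - 4310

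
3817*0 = 0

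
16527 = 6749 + 9778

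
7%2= 1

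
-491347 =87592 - 578939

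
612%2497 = 612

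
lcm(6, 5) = 30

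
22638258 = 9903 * 2286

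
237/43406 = 237/43406 = 0.01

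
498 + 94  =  592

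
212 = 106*2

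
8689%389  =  131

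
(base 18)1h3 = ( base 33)j6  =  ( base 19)1E6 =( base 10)633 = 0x279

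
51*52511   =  2678061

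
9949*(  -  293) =-2915057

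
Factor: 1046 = 2^1*523^1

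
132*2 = 264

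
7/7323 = 7/7323 = 0.00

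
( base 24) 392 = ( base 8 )3632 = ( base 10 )1946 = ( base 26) 2mm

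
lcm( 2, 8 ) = 8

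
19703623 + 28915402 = 48619025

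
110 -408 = -298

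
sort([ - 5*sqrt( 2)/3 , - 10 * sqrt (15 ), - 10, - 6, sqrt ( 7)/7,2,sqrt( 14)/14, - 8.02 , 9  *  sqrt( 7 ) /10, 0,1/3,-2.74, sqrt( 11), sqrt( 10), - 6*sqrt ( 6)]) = [ - 10*sqrt (15 ), - 6 * sqrt (6),-10,-8.02, - 6, - 2.74,-5*sqrt (2)/3,0,sqrt( 14 )/14,1/3,sqrt(7 ) /7,2,9* sqrt( 7)/10,sqrt( 10),sqrt( 11) ] 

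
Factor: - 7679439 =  - 3^2*19^1*44909^1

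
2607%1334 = 1273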